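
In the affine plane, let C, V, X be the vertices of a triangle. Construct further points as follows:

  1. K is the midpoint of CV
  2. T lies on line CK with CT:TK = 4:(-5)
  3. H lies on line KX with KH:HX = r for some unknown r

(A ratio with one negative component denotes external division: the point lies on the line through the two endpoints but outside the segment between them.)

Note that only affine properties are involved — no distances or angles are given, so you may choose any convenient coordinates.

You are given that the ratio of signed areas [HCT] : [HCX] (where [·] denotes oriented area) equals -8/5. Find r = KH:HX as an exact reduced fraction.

Choose coordinates C = (0, 0), V = (1, 0), X = (0, 1).
1. K is the midpoint of CV ⇒ K = (1/2, 0)
2. T lies on line CK with CT:TK = 4:(-5) ⇒ T = (-2, 0)
3. With KH:HX = r, write λ = r/(r+1) so H = K + λ·(X−K); H is affine-linear in λ
Every point depending on H is an affine combination of H and λ-independent points, so each such coordinate is linear in λ; the λ² term in each signed area is a multiple of (X−K)×(X−K) = 0, so 2·[HCT] and 2·[HCX] are each linear in λ. Evaluating at λ=0 and λ=1:
  2·[HCT] = -2·λ,   2·[HCX] = 1/2·λ − 1/2
So [HCT]:[HCX] = (-2·λ) / (1/2·λ − 1/2). Setting this equal to -8/5:
  -2·λ = -8/5·(1/2·λ − 1/2)  ⇒  λ = -2/3
Then r = λ/(1−λ) = (-2/3)/(5/3) = -2/5. Check: with r = -2/5, H = (5/6, -2/3) and [HCT]:[HCX] = -8/5 as required.

r = -2/5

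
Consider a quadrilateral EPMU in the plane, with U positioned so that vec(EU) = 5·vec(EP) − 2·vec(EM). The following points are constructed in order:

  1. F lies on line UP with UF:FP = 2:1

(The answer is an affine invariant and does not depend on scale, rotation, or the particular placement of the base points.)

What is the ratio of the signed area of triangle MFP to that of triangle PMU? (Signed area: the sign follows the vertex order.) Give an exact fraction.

[MFP]:[PMU] = 1/3

Assign E = (0, 0), P = (1, 0), M = (0, 1), U = (5, -2) — the answer is frame-independent, so this choice is without loss of generality.
1. F lies on line UP with UF:FP = 2:1 ⇒ F = (7/3, -2/3)
2·[MFP] = -2/3, 2·[PMU] = -2
[MFP]:[PMU] = -2/3:-2 = 1/3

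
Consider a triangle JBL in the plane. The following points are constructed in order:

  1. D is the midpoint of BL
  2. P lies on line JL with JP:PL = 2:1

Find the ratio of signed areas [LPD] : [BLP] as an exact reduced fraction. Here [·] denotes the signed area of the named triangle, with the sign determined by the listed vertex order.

[LPD]:[BLP] = 1/2

Choose coordinates J = (0, 0), B = (1, 0), L = (0, 1).
1. D is the midpoint of BL ⇒ D = (1/2, 1/2)
2. P lies on line JL with JP:PL = 2:1 ⇒ P = (0, 2/3)
2·[LPD] = 1/6, 2·[BLP] = 1/3
[LPD]:[BLP] = 1/6:1/3 = 1/2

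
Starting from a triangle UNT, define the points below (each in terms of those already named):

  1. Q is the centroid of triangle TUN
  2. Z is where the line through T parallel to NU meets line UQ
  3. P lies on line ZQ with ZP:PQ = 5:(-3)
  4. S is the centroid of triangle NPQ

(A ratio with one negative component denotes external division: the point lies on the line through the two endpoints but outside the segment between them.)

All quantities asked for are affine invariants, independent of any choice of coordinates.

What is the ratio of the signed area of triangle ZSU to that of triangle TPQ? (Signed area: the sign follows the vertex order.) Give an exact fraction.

Work in coordinates with U = (0, 0), N = (1, 0), T = (0, 1).
1. Q is the centroid of triangle TUN ⇒ Q = (1/3, 1/3)
2. Z is where the line through T parallel to NU meets line UQ ⇒ Z = (1, 1)
3. P lies on line ZQ with ZP:PQ = 5:(-3) ⇒ P = (-2/3, -2/3)
4. S is the centroid of triangle NPQ ⇒ S = (2/9, -1/9)
2·[ZSU] = -1/3, 2·[TPQ] = 1
[ZSU]:[TPQ] = -1/3:1 = -1/3

[ZSU]:[TPQ] = -1/3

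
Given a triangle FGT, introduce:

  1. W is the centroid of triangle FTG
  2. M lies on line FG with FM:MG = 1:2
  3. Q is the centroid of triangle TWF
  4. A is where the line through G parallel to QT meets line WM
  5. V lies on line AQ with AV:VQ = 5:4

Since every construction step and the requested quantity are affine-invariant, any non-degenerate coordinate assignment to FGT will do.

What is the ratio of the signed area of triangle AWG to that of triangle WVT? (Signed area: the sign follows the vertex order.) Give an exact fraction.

Assign F = (0, 0), G = (1, 0), T = (0, 1) — the answer is frame-independent, so this choice is without loss of generality.
1. W is the centroid of triangle FTG ⇒ W = (1/3, 1/3)
2. M lies on line FG with FM:MG = 1:2 ⇒ M = (1/3, 0)
3. Q is the centroid of triangle TWF ⇒ Q = (1/9, 4/9)
4. A is where the line through G parallel to QT meets line WM ⇒ A = (1/3, 10/3)
5. V lies on line AQ with AV:VQ = 5:4 ⇒ V = (17/81, 140/81)
2·[AWG] = 2, 2·[WVT] = 31/81
[AWG]:[WVT] = 2:31/81 = 162/31

[AWG]:[WVT] = 162/31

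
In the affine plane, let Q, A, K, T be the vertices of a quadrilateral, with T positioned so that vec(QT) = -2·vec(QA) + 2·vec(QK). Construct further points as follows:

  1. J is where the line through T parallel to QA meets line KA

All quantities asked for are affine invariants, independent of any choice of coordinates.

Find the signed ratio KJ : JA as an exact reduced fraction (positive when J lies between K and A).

KJ:JA = -1/2

Assign Q = (0, 0), A = (1, 0), K = (0, 1), T = (-2, 2) — the answer is frame-independent, so this choice is without loss of generality.
1. J is where the line through T parallel to QA meets line KA ⇒ J = (-1, 2)
J = K + t·(A−K) with t = -1, so KJ:JA = t:(1−t) = -1:2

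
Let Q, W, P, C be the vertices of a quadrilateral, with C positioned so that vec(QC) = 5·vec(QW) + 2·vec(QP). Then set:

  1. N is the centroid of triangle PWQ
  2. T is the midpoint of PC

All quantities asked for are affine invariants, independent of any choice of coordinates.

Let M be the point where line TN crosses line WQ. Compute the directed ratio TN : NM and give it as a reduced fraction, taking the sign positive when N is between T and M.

Work in coordinates with Q = (0, 0), W = (1, 0), P = (0, 1), C = (5, 2).
1. N is the centroid of triangle PWQ ⇒ N = (1/3, 1/3)
2. T is the midpoint of PC ⇒ T = (5/2, 3/2)
line TN meets WQ at M = (-2/7, 0)
N = T + t·(M−T) with t = 7/9, so TN:NM = 7/9:2/9

TN:NM = 7/2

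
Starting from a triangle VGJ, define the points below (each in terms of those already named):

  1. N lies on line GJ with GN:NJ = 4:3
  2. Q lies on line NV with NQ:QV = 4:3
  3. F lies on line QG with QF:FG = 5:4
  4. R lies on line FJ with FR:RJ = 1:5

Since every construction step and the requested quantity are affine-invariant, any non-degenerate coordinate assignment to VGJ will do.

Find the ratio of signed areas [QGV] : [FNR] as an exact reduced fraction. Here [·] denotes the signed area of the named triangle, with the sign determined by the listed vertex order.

[QGV]:[FNR] = -27/2

Set V = (0, 0), G = (1, 0), J = (0, 1); any affine frame gives the same invariant.
1. N lies on line GJ with GN:NJ = 4:3 ⇒ N = (3/7, 4/7)
2. Q lies on line NV with NQ:QV = 4:3 ⇒ Q = (9/49, 12/49)
3. F lies on line QG with QF:FG = 5:4 ⇒ F = (281/441, 16/147)
4. R lies on line FJ with FR:RJ = 1:5 ⇒ R = (1405/2646, 227/882)
2·[QGV] = -12/49, 2·[FNR] = 8/441
[QGV]:[FNR] = -12/49:8/441 = -27/2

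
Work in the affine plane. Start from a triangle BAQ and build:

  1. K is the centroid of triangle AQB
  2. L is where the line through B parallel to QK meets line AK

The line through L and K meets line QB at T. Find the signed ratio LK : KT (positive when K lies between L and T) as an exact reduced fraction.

Work in coordinates with B = (0, 0), A = (1, 0), Q = (0, 1).
1. K is the centroid of triangle AQB ⇒ K = (1/3, 1/3)
2. L is where the line through B parallel to QK meets line AK ⇒ L = (-1/3, 2/3)
line LK meets QB at T = (0, 1/2)
K = L + t·(T−L) with t = 2, so LK:KT = 2:-1

LK:KT = -2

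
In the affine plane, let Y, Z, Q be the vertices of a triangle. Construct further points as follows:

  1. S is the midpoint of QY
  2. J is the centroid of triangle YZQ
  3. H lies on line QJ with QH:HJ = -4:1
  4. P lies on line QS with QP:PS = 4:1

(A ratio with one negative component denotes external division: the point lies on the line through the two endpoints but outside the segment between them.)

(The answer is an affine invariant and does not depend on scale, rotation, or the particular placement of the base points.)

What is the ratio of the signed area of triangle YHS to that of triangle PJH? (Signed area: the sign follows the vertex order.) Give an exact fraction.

Work in coordinates with Y = (0, 0), Z = (1, 0), Q = (0, 1).
1. S is the midpoint of QY ⇒ S = (0, 1/2)
2. J is the centroid of triangle YZQ ⇒ J = (1/3, 1/3)
3. H lies on line QJ with QH:HJ = -4:1 ⇒ H = (4/9, 1/9)
4. P lies on line QS with QP:PS = 4:1 ⇒ P = (0, 3/5)
2·[YHS] = 2/9, 2·[PJH] = -2/45
[YHS]:[PJH] = 2/9:-2/45 = -5

[YHS]:[PJH] = -5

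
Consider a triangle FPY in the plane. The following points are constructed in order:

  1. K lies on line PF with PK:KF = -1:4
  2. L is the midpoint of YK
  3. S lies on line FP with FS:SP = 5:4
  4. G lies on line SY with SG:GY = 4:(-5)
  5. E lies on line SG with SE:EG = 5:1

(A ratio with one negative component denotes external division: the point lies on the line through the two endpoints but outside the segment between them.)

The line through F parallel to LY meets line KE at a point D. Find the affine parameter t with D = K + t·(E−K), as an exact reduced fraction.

t = 36/91

Choose coordinates F = (0, 0), P = (1, 0), Y = (0, 1).
1. K lies on line PF with PK:KF = -1:4 ⇒ K = (4/3, 0)
2. L is the midpoint of YK ⇒ L = (2/3, 1/2)
3. S lies on line FP with FS:SP = 5:4 ⇒ S = (5/9, 0)
4. G lies on line SY with SG:GY = 4:(-5) ⇒ G = (25/9, -4)
5. E lies on line SG with SE:EG = 5:1 ⇒ E = (65/27, -10/3)
through F parallel to LY: direction (-2/3, 1/2); meets KE at D = (160/91, -120/91)
D = K + t·(E−K) with t = 36/91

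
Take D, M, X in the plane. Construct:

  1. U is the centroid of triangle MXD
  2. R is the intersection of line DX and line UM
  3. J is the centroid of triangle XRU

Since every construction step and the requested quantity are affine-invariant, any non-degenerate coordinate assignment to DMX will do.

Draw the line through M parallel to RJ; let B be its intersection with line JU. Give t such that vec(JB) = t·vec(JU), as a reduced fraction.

t = 3

Assign D = (0, 0), M = (1, 0), X = (0, 1) — the answer is frame-independent, so this choice is without loss of generality.
1. U is the centroid of triangle MXD ⇒ U = (1/3, 1/3)
2. R is the intersection of line DX and line UM ⇒ R = (0, 1/2)
3. J is the centroid of triangle XRU ⇒ J = (1/9, 11/18)
through M parallel to RJ: direction (1/9, 1/9); meets JU at B = (7/9, -2/9)
B = J + t·(U−J) with t = 3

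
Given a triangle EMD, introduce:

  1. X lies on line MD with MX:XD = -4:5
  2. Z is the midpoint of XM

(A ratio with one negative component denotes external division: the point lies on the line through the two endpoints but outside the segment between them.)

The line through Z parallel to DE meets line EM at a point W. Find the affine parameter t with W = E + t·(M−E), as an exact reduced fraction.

Choose coordinates E = (0, 0), M = (1, 0), D = (0, 1).
1. X lies on line MD with MX:XD = -4:5 ⇒ X = (5, -4)
2. Z is the midpoint of XM ⇒ Z = (3, -2)
through Z parallel to DE: direction (0, -1); meets EM at W = (3, 0)
W = E + t·(M−E) with t = 3

t = 3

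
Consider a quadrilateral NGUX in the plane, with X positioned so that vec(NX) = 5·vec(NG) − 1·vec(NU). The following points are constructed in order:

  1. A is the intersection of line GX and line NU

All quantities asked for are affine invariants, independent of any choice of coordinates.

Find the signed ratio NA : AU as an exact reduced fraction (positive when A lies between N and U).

Work in coordinates with N = (0, 0), G = (1, 0), U = (0, 1), X = (5, -1).
1. A is the intersection of line GX and line NU ⇒ A = (0, 1/4)
A = N + t·(U−N) with t = 1/4, so NA:AU = t:(1−t) = 1/4:3/4

NA:AU = 1/3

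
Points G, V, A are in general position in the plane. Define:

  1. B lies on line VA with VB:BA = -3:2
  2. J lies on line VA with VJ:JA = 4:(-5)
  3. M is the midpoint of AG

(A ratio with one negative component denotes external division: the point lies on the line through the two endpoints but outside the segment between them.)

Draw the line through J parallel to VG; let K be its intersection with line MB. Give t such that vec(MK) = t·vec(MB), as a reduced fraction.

Choose coordinates G = (0, 0), V = (1, 0), A = (0, 1).
1. B lies on line VA with VB:BA = -3:2 ⇒ B = (-2, 3)
2. J lies on line VA with VJ:JA = 4:(-5) ⇒ J = (5, -4)
3. M is the midpoint of AG ⇒ M = (0, 1/2)
through J parallel to VG: direction (-1, 0); meets MB at K = (18/5, -4)
K = M + t·(B−M) with t = -9/5

t = -9/5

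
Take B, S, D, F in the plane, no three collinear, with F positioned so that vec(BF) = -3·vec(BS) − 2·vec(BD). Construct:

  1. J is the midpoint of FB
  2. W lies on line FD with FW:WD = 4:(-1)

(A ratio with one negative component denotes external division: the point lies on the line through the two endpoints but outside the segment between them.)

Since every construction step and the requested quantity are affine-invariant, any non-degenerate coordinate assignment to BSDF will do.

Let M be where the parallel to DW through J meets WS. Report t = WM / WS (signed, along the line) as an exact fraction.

Assign B = (0, 0), S = (1, 0), D = (0, 1), F = (-3, -2) — the answer is frame-independent, so this choice is without loss of generality.
1. J is the midpoint of FB ⇒ J = (-3/2, -1)
2. W lies on line FD with FW:WD = 4:(-1) ⇒ W = (1, 2)
through J parallel to DW: direction (1, 1); meets WS at M = (1, 3/2)
M = W + t·(S−W) with t = 1/4

t = 1/4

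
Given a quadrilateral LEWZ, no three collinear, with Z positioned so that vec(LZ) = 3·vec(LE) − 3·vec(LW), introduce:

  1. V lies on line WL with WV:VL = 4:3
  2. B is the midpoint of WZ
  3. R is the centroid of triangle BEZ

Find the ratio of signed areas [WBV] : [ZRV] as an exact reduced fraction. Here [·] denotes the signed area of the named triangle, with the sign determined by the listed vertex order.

Work in coordinates with L = (0, 0), E = (1, 0), W = (0, 1), Z = (3, -3).
1. V lies on line WL with WV:VL = 4:3 ⇒ V = (0, 3/7)
2. B is the midpoint of WZ ⇒ B = (3/2, -1)
3. R is the centroid of triangle BEZ ⇒ R = (11/6, -4/3)
2·[WBV] = -6/7, 2·[ZRV] = 1
[WBV]:[ZRV] = -6/7:1 = -6/7

[WBV]:[ZRV] = -6/7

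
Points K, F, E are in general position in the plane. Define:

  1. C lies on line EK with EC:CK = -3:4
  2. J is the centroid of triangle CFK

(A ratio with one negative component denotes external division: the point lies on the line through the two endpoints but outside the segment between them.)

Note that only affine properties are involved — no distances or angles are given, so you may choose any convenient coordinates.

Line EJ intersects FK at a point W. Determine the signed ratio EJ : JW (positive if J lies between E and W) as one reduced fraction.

EJ:JW = -1/4

Set K = (0, 0), F = (1, 0), E = (0, 1); any affine frame gives the same invariant.
1. C lies on line EK with EC:CK = -3:4 ⇒ C = (0, 4)
2. J is the centroid of triangle CFK ⇒ J = (1/3, 4/3)
line EJ meets FK at W = (-1, 0)
J = E + t·(W−E) with t = -1/3, so EJ:JW = -1/3:4/3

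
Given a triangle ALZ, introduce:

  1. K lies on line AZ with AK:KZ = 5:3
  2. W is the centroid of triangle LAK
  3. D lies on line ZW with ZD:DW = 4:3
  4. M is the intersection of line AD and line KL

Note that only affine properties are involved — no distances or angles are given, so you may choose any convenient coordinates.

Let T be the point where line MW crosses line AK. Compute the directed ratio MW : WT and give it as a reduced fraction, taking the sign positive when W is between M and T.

MW:WT = -13/28

Choose coordinates A = (0, 0), L = (1, 0), Z = (0, 1).
1. K lies on line AZ with AK:KZ = 5:3 ⇒ K = (0, 5/8)
2. W is the centroid of triangle LAK ⇒ W = (1/3, 5/24)
3. D lies on line ZW with ZD:DW = 4:3 ⇒ D = (4/21, 23/42)
4. M is the intersection of line AD and line KL ⇒ M = (5/28, 115/224)
line MW meets AK at T = (0, 45/52)
W = M + t·(T−M) with t = -13/15, so MW:WT = -13/15:28/15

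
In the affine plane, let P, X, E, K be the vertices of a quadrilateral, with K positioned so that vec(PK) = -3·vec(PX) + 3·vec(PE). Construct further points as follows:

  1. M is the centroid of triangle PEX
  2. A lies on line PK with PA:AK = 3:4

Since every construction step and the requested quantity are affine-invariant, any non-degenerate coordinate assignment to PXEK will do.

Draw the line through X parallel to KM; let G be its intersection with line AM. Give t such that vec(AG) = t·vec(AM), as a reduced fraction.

t = 19/12

Set P = (0, 0), X = (1, 0), E = (0, 1), K = (-3, 3); any affine frame gives the same invariant.
1. M is the centroid of triangle PEX ⇒ M = (1/3, 1/3)
2. A lies on line PK with PA:AK = 3:4 ⇒ A = (-9/7, 9/7)
through X parallel to KM: direction (10/3, -8/3); meets AM at G = (23/18, -2/9)
G = A + t·(M−A) with t = 19/12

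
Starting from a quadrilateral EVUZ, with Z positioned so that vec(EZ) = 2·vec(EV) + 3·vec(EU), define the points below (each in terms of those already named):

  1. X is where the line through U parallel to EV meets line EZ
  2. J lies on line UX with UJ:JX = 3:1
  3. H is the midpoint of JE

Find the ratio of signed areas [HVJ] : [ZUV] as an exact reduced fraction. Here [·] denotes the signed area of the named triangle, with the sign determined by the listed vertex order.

[HVJ]:[ZUV] = 1/8

Work in coordinates with E = (0, 0), V = (1, 0), U = (0, 1), Z = (2, 3).
1. X is where the line through U parallel to EV meets line EZ ⇒ X = (2/3, 1)
2. J lies on line UX with UJ:JX = 3:1 ⇒ J = (1/2, 1)
3. H is the midpoint of JE ⇒ H = (1/4, 1/2)
2·[HVJ] = 1/2, 2·[ZUV] = 4
[HVJ]:[ZUV] = 1/2:4 = 1/8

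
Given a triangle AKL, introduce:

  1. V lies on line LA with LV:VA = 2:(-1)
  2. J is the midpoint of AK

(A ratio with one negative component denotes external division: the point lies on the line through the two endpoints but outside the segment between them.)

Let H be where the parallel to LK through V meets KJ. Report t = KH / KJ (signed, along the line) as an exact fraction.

t = 4

Work in coordinates with A = (0, 0), K = (1, 0), L = (0, 1).
1. V lies on line LA with LV:VA = 2:(-1) ⇒ V = (0, -1)
2. J is the midpoint of AK ⇒ J = (1/2, 0)
through V parallel to LK: direction (1, -1); meets KJ at H = (-1, 0)
H = K + t·(J−K) with t = 4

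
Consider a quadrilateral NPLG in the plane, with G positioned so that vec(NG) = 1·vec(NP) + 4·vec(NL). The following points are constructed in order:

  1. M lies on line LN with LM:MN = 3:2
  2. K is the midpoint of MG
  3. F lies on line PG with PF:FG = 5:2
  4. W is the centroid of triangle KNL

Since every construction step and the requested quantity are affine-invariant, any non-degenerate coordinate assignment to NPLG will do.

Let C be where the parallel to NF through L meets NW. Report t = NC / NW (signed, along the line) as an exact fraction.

Choose coordinates N = (0, 0), P = (1, 0), L = (0, 1), G = (1, 4).
1. M lies on line LN with LM:MN = 3:2 ⇒ M = (0, 2/5)
2. K is the midpoint of MG ⇒ K = (1/2, 11/5)
3. F lies on line PG with PF:FG = 5:2 ⇒ F = (1, 20/7)
4. W is the centroid of triangle KNL ⇒ W = (1/6, 16/15)
through L parallel to NF: direction (1, 20/7); meets NW at C = (35/124, 56/31)
C = N + t·(W−N) with t = 105/62

t = 105/62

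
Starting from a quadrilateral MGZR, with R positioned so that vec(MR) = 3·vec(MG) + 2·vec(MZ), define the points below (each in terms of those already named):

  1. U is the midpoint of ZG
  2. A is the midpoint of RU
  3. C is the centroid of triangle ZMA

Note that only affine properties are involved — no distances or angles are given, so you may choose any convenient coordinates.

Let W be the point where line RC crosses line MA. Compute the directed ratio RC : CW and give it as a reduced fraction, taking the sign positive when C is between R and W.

RC:CW = -10/7

Assign M = (0, 0), G = (1, 0), Z = (0, 1), R = (3, 2) — the answer is frame-independent, so this choice is without loss of generality.
1. U is the midpoint of ZG ⇒ U = (1/2, 1/2)
2. A is the midpoint of RU ⇒ A = (7/4, 5/4)
3. C is the centroid of triangle ZMA ⇒ C = (7/12, 3/4)
line RC meets MA at W = (91/40, 13/8)
C = R + t·(W−R) with t = 10/3, so RC:CW = 10/3:-7/3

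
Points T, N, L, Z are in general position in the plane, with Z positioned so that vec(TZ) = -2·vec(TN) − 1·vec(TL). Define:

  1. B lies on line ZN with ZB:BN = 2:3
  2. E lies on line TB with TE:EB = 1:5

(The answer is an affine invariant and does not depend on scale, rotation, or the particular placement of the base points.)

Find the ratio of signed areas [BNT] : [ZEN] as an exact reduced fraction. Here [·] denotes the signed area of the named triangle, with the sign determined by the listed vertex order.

[BNT]:[ZEN] = -18/25

Work in coordinates with T = (0, 0), N = (1, 0), L = (0, 1), Z = (-2, -1).
1. B lies on line ZN with ZB:BN = 2:3 ⇒ B = (-4/5, -3/5)
2. E lies on line TB with TE:EB = 1:5 ⇒ E = (-2/15, -1/10)
2·[BNT] = 3/5, 2·[ZEN] = -5/6
[BNT]:[ZEN] = 3/5:-5/6 = -18/25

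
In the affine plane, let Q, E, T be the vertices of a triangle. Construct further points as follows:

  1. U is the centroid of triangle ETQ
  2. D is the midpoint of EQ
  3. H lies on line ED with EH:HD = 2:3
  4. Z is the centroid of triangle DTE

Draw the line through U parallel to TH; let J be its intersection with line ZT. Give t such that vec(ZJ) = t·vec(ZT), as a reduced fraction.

t = -5

Assign Q = (0, 0), E = (1, 0), T = (0, 1) — the answer is frame-independent, so this choice is without loss of generality.
1. U is the centroid of triangle ETQ ⇒ U = (1/3, 1/3)
2. D is the midpoint of EQ ⇒ D = (1/2, 0)
3. H lies on line ED with EH:HD = 2:3 ⇒ H = (4/5, 0)
4. Z is the centroid of triangle DTE ⇒ Z = (1/2, 1/3)
through U parallel to TH: direction (4/5, -1); meets ZT at J = (3, -3)
J = Z + t·(T−Z) with t = -5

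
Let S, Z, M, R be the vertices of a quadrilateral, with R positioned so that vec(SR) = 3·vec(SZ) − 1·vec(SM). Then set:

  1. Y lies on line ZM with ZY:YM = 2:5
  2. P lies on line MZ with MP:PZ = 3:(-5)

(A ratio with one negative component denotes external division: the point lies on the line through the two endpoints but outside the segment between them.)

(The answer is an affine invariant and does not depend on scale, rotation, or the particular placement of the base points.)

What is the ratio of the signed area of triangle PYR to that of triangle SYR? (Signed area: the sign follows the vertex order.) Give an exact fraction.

[PYR]:[SYR] = -31/22

Work in coordinates with S = (0, 0), Z = (1, 0), M = (0, 1), R = (3, -1).
1. Y lies on line ZM with ZY:YM = 2:5 ⇒ Y = (5/7, 2/7)
2. P lies on line MZ with MP:PZ = 3:(-5) ⇒ P = (-3/2, 5/2)
2·[PYR] = 31/14, 2·[SYR] = -11/7
[PYR]:[SYR] = 31/14:-11/7 = -31/22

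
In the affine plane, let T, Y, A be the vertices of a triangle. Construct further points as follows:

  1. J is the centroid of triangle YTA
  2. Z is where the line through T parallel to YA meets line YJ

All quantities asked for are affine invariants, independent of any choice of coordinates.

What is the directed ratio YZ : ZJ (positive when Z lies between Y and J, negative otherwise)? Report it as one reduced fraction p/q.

Choose coordinates T = (0, 0), Y = (1, 0), A = (0, 1).
1. J is the centroid of triangle YTA ⇒ J = (1/3, 1/3)
2. Z is where the line through T parallel to YA meets line YJ ⇒ Z = (-1, 1)
Z = Y + t·(J−Y) with t = 3, so YZ:ZJ = t:(1−t) = 3:-2

YZ:ZJ = -3/2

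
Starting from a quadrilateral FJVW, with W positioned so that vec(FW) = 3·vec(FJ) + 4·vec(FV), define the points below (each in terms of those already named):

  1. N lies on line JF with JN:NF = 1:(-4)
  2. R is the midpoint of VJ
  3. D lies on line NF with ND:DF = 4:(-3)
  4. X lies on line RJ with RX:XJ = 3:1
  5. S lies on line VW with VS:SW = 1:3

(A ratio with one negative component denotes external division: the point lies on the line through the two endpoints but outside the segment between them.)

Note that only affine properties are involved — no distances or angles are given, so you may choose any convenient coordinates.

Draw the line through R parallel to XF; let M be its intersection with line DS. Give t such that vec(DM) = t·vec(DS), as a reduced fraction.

t = -2/15

Set F = (0, 0), J = (1, 0), V = (0, 1), W = (3, 4); any affine frame gives the same invariant.
1. N lies on line JF with JN:NF = 1:(-4) ⇒ N = (4/3, 0)
2. R is the midpoint of VJ ⇒ R = (1/2, 1/2)
3. D lies on line NF with ND:DF = 4:(-3) ⇒ D = (-4, 0)
4. X lies on line RJ with RX:XJ = 3:1 ⇒ X = (7/8, 1/8)
5. S lies on line VW with VS:SW = 1:3 ⇒ S = (3/4, 7/4)
through R parallel to XF: direction (-7/8, -1/8); meets DS at M = (-139/30, -7/30)
M = D + t·(S−D) with t = -2/15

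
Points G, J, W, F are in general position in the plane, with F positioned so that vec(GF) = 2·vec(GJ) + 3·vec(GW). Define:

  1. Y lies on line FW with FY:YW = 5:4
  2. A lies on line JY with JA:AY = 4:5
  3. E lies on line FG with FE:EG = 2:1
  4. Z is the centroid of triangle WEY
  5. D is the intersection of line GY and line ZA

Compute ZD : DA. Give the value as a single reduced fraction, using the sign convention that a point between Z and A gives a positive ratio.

ZD:DA = 14/85

Choose coordinates G = (0, 0), J = (1, 0), W = (0, 1), F = (2, 3).
1. Y lies on line FW with FY:YW = 5:4 ⇒ Y = (8/9, 17/9)
2. A lies on line JY with JA:AY = 4:5 ⇒ A = (77/81, 68/81)
3. E lies on line FG with FE:EG = 2:1 ⇒ E = (2/3, 1)
4. Z is the centroid of triangle WEY ⇒ Z = (14/27, 35/27)
5. D is the intersection of line GY and line ZA ⇒ D = (4648/8019, 9877/8019)
D = Z + t·(A−Z) with t = 14/99, so ZD:DA = t:(1−t) = 14/99:85/99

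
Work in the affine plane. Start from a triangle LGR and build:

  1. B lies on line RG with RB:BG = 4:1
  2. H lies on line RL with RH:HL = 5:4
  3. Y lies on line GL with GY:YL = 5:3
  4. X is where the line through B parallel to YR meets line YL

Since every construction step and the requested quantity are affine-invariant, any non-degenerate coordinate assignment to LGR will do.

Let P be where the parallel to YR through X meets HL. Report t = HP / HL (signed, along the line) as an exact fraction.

Assign L = (0, 0), G = (1, 0), R = (0, 1) — the answer is frame-independent, so this choice is without loss of generality.
1. B lies on line RG with RB:BG = 4:1 ⇒ B = (4/5, 1/5)
2. H lies on line RL with RH:HL = 5:4 ⇒ H = (0, 4/9)
3. Y lies on line GL with GY:YL = 5:3 ⇒ Y = (3/8, 0)
4. X is where the line through B parallel to YR meets line YL ⇒ X = (7/8, 0)
through X parallel to YR: direction (-3/8, 1); meets HL at P = (0, 7/3)
P = H + t·(L−H) with t = -17/4

t = -17/4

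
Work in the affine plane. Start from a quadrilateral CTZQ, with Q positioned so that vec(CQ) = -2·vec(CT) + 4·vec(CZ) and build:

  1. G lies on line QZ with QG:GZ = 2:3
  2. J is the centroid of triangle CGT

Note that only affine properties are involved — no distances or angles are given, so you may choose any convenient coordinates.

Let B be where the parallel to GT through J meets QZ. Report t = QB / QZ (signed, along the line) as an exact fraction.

Choose coordinates C = (0, 0), T = (1, 0), Z = (0, 1), Q = (-2, 4).
1. G lies on line QZ with QG:GZ = 2:3 ⇒ G = (-6/5, 14/5)
2. J is the centroid of triangle CGT ⇒ J = (-1/15, 14/15)
through J parallel to GT: direction (11/5, -14/5); meets QZ at B = (2/3, 0)
B = Q + t·(Z−Q) with t = 4/3

t = 4/3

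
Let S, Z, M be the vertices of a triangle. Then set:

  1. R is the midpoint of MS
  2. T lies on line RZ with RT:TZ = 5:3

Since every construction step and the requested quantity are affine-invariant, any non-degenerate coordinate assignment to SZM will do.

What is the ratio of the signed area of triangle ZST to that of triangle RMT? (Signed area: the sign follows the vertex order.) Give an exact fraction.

[ZST]:[RMT] = 3/5

Choose coordinates S = (0, 0), Z = (1, 0), M = (0, 1).
1. R is the midpoint of MS ⇒ R = (0, 1/2)
2. T lies on line RZ with RT:TZ = 5:3 ⇒ T = (5/8, 3/16)
2·[ZST] = -3/16, 2·[RMT] = -5/16
[ZST]:[RMT] = -3/16:-5/16 = 3/5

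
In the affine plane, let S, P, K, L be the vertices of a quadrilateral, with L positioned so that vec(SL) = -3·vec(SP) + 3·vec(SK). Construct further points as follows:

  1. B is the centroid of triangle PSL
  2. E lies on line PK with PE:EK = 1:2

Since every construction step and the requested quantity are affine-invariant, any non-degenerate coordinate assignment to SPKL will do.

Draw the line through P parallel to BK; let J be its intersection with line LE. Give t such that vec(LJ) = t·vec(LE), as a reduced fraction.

Work in coordinates with S = (0, 0), P = (1, 0), K = (0, 1), L = (-3, 3).
1. B is the centroid of triangle PSL ⇒ B = (-2/3, 1)
2. E lies on line PK with PE:EK = 1:2 ⇒ E = (2/3, 1/3)
through P parallel to BK: direction (2/3, 0); meets LE at J = (9/8, 0)
J = L + t·(E−L) with t = 9/8

t = 9/8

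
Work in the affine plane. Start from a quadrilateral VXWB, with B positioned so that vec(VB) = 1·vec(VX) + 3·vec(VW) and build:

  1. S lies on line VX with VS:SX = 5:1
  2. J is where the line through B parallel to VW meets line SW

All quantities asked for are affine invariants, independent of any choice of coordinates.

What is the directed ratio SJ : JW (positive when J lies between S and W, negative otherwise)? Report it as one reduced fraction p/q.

Work in coordinates with V = (0, 0), X = (1, 0), W = (0, 1), B = (1, 3).
1. S lies on line VX with VS:SX = 5:1 ⇒ S = (5/6, 0)
2. J is where the line through B parallel to VW meets line SW ⇒ J = (1, -1/5)
J = S + t·(W−S) with t = -1/5, so SJ:JW = t:(1−t) = -1/5:6/5

SJ:JW = -1/6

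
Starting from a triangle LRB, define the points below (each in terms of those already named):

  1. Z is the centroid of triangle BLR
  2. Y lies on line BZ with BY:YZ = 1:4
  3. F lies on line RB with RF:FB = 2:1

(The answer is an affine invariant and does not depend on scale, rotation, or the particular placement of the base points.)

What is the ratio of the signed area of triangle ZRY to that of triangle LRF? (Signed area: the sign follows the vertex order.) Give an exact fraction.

[ZRY]:[LRF] = 2/5

Assign L = (0, 0), R = (1, 0), B = (0, 1) — the answer is frame-independent, so this choice is without loss of generality.
1. Z is the centroid of triangle BLR ⇒ Z = (1/3, 1/3)
2. Y lies on line BZ with BY:YZ = 1:4 ⇒ Y = (1/15, 13/15)
3. F lies on line RB with RF:FB = 2:1 ⇒ F = (1/3, 2/3)
2·[ZRY] = 4/15, 2·[LRF] = 2/3
[ZRY]:[LRF] = 4/15:2/3 = 2/5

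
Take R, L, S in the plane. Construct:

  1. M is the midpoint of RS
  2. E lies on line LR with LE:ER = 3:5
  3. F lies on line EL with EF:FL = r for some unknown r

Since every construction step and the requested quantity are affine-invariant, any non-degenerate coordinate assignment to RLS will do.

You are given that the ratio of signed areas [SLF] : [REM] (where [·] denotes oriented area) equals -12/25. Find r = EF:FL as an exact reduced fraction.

Assign R = (0, 0), L = (1, 0), S = (0, 1) — the answer is frame-independent, so this choice is without loss of generality.
1. M is the midpoint of RS ⇒ M = (0, 1/2)
2. E lies on line LR with LE:ER = 3:5 ⇒ E = (5/8, 0)
3. With EF:FL = r, write λ = r/(r+1) so F = E + λ·(L−E); F is affine-linear in λ
Every point depending on F is an affine combination of F and λ-independent points, so each such coordinate is linear in λ; the λ² term in each signed area is a multiple of (L−E)×(L−E) = 0, so 2·[SLF] and 2·[REM] are each linear in λ. Evaluating at λ=0 and λ=1:
  2·[SLF] = 3/8·λ − 3/8,   2·[REM] = 5/16
So [SLF]:[REM] = (3/8·λ − 3/8) / (5/16). Setting this equal to -12/25:
  3/8·λ − 3/8 = -12/25·(5/16)  ⇒  λ = 3/5
Then r = λ/(1−λ) = (3/5)/(2/5) = 3/2. Check: with r = 3/2, F = (17/20, 0) and [SLF]:[REM] = -12/25 as required.

r = 3/2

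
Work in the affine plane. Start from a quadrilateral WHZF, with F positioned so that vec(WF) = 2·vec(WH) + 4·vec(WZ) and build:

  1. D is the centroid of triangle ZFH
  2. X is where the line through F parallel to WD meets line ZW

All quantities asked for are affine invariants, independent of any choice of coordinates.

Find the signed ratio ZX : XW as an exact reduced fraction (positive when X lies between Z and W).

Set W = (0, 0), H = (1, 0), Z = (0, 1), F = (2, 4); any affine frame gives the same invariant.
1. D is the centroid of triangle ZFH ⇒ D = (1, 5/3)
2. X is where the line through F parallel to WD meets line ZW ⇒ X = (0, 2/3)
X = Z + t·(W−Z) with t = 1/3, so ZX:XW = t:(1−t) = 1/3:2/3

ZX:XW = 1/2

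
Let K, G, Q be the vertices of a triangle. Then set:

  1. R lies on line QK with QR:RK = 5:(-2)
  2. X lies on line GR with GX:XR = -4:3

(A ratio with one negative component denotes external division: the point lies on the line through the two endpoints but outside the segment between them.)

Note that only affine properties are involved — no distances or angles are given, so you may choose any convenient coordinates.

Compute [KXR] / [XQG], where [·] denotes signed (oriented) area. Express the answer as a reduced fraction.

[KXR]:[XQG] = -3/10

Set K = (0, 0), G = (1, 0), Q = (0, 1); any affine frame gives the same invariant.
1. R lies on line QK with QR:RK = 5:(-2) ⇒ R = (0, -2/3)
2. X lies on line GR with GX:XR = -4:3 ⇒ X = (-3, -8/3)
2·[KXR] = 2, 2·[XQG] = -20/3
[KXR]:[XQG] = 2:-20/3 = -3/10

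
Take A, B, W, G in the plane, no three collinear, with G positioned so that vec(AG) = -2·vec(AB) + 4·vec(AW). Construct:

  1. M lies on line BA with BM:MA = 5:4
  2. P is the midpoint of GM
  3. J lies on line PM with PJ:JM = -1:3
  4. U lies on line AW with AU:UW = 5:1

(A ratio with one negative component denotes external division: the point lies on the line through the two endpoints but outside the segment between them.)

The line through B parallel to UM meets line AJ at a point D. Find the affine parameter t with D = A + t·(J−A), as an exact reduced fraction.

t = 90/19

Set A = (0, 0), B = (1, 0), W = (0, 1), G = (-2, 4); any affine frame gives the same invariant.
1. M lies on line BA with BM:MA = 5:4 ⇒ M = (4/9, 0)
2. P is the midpoint of GM ⇒ P = (-7/9, 2)
3. J lies on line PM with PJ:JM = -1:3 ⇒ J = (-25/18, 3)
4. U lies on line AW with AU:UW = 5:1 ⇒ U = (0, 5/6)
through B parallel to UM: direction (4/9, -5/6); meets AJ at D = (-125/19, 270/19)
D = A + t·(J−A) with t = 90/19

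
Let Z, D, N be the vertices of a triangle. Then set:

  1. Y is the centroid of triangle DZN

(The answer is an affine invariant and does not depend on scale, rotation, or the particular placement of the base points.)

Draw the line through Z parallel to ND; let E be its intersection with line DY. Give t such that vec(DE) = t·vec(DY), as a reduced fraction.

t = 3

Assign Z = (0, 0), D = (1, 0), N = (0, 1) — the answer is frame-independent, so this choice is without loss of generality.
1. Y is the centroid of triangle DZN ⇒ Y = (1/3, 1/3)
through Z parallel to ND: direction (1, -1); meets DY at E = (-1, 1)
E = D + t·(Y−D) with t = 3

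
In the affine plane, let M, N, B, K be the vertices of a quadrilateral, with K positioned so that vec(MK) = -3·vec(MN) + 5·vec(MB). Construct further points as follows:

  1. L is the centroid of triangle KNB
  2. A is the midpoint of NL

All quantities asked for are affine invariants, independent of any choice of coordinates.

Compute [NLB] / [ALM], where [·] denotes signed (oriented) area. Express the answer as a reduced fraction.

[NLB]:[ALM] = 1/3

Set M = (0, 0), N = (1, 0), B = (0, 1), K = (-3, 5); any affine frame gives the same invariant.
1. L is the centroid of triangle KNB ⇒ L = (-2/3, 2)
2. A is the midpoint of NL ⇒ A = (1/6, 1)
2·[NLB] = 1/3, 2·[ALM] = 1
[NLB]:[ALM] = 1/3:1 = 1/3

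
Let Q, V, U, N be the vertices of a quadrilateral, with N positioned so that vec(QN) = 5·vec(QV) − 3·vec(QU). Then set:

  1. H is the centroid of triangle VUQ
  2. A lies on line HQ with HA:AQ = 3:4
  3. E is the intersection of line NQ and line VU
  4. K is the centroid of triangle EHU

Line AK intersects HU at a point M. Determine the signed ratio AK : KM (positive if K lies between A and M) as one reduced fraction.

Set Q = (0, 0), V = (1, 0), U = (0, 1), N = (5, -3); any affine frame gives the same invariant.
1. H is the centroid of triangle VUQ ⇒ H = (1/3, 1/3)
2. A lies on line HQ with HA:AQ = 3:4 ⇒ A = (4/21, 4/21)
3. E is the intersection of line NQ and line VU ⇒ E = (5/2, -3/2)
4. K is the centroid of triangle EHU ⇒ K = (17/18, -1/18)
line AK meets HU at M = (71/159, 17/159)
K = A + t·(M−A) with t = 53/18, so AK:KM = 53/18:-35/18

AK:KM = -53/35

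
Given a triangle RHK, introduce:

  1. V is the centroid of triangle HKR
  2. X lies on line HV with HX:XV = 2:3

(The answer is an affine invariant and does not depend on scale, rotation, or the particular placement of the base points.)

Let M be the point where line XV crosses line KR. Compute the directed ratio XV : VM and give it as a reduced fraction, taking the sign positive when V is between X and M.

Choose coordinates R = (0, 0), H = (1, 0), K = (0, 1).
1. V is the centroid of triangle HKR ⇒ V = (1/3, 1/3)
2. X lies on line HV with HX:XV = 2:3 ⇒ X = (11/15, 2/15)
line XV meets KR at M = (0, 1/2)
V = X + t·(M−X) with t = 6/11, so XV:VM = 6/11:5/11

XV:VM = 6/5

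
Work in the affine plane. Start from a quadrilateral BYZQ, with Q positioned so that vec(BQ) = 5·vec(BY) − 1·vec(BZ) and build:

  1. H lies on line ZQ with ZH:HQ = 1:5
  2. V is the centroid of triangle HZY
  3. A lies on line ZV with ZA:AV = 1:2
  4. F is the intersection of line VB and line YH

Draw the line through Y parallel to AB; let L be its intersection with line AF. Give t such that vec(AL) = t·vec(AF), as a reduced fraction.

t = 69/44

Set B = (0, 0), Y = (1, 0), Z = (0, 1), Q = (5, -1); any affine frame gives the same invariant.
1. H lies on line ZQ with ZH:HQ = 1:5 ⇒ H = (5/6, 2/3)
2. V is the centroid of triangle HZY ⇒ V = (11/18, 5/9)
3. A lies on line ZV with ZA:AV = 1:2 ⇒ A = (11/54, 23/27)
4. F is the intersection of line VB and line YH ⇒ F = (22/27, 20/27)
through Y parallel to AB: direction (-11/54, -23/27); meets AF at L = (251/216, 805/1188)
L = A + t·(F−A) with t = 69/44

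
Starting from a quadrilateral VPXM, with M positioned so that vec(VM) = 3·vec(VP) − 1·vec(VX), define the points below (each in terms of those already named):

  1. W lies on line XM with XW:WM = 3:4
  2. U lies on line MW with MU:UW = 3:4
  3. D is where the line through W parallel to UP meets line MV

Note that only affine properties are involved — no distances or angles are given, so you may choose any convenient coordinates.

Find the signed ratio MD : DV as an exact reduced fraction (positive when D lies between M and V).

Assign V = (0, 0), P = (1, 0), X = (0, 1), M = (3, -1) — the answer is frame-independent, so this choice is without loss of generality.
1. W lies on line XM with XW:WM = 3:4 ⇒ W = (9/7, 1/7)
2. U lies on line MW with MU:UW = 3:4 ⇒ U = (111/49, -25/49)
3. D is where the line through W parallel to UP meets line MV ⇒ D = (123/13, -41/13)
D = M + t·(V−M) with t = -28/13, so MD:DV = t:(1−t) = -28/13:41/13

MD:DV = -28/41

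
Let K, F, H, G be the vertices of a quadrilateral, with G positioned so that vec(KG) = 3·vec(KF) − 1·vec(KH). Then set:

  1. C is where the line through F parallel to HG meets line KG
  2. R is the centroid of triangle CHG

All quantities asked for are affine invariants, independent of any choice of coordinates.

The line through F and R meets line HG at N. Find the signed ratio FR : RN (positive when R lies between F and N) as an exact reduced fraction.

Work in coordinates with K = (0, 0), F = (1, 0), H = (0, 1), G = (3, -1).
1. C is where the line through F parallel to HG meets line KG ⇒ C = (2, -2/3)
2. R is the centroid of triangle CHG ⇒ R = (5/3, -2/9)
line FR meets HG at N = (2, -1/3)
R = F + t·(N−F) with t = 2/3, so FR:RN = 2/3:1/3

FR:RN = 2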